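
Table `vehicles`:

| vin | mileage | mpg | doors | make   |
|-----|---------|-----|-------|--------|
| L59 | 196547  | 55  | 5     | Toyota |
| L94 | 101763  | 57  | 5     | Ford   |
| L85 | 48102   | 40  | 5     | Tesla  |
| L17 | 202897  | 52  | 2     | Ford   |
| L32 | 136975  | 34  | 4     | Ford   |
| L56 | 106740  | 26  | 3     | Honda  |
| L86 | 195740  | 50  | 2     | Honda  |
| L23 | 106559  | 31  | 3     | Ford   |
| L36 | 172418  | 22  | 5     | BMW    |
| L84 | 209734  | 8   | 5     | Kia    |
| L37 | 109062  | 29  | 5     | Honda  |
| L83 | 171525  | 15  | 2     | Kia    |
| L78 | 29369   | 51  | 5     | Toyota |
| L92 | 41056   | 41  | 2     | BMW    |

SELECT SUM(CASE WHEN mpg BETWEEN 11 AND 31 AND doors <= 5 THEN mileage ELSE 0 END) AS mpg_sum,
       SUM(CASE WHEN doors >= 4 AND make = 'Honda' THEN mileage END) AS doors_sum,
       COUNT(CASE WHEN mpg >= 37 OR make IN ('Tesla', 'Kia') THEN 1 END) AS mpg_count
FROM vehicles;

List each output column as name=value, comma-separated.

[mpg_sum: mpg BETWEEN 11 AND 31 AND doors <= 5]
vin=L59: ✗
vin=L94: ✗
vin=L85: ✗
vin=L17: ✗
vin=L32: ✗
vin=L56: ✓ → 106740
vin=L86: ✗
vin=L23: ✓ → 106559
vin=L36: ✓ → 172418
vin=L84: ✗
vin=L37: ✓ → 109062
vin=L83: ✓ → 171525
vin=L78: ✗
vin=L92: ✗
mpg_sum = 106740 + 106559 + 172418 + 109062 + 171525 = 666304
—
[doors_sum: doors >= 4 AND make = 'Honda']
vin=L59: ✗
vin=L94: ✗
vin=L85: ✗
vin=L17: ✗
vin=L32: ✗
vin=L56: ✗
vin=L86: ✗
vin=L23: ✗
vin=L36: ✗
vin=L84: ✗
vin=L37: ✓ → 109062
vin=L83: ✗
vin=L78: ✗
vin=L92: ✗
doors_sum = 109062
—
[mpg_count: mpg >= 37 OR make IN ('Tesla', 'Kia')]
vin=L59: ✓ → 1
vin=L94: ✓ → 1
vin=L85: ✓ → 1
vin=L17: ✓ → 1
vin=L32: ✗
vin=L56: ✗
vin=L86: ✓ → 1
vin=L23: ✗
vin=L36: ✗
vin=L84: ✓ → 1
vin=L37: ✗
vin=L83: ✓ → 1
vin=L78: ✓ → 1
vin=L92: ✓ → 1
mpg_count = COUNT(1, 1, 1, 1, 1, 1, 1, 1, 1) = 9

mpg_sum=666304, doors_sum=109062, mpg_count=9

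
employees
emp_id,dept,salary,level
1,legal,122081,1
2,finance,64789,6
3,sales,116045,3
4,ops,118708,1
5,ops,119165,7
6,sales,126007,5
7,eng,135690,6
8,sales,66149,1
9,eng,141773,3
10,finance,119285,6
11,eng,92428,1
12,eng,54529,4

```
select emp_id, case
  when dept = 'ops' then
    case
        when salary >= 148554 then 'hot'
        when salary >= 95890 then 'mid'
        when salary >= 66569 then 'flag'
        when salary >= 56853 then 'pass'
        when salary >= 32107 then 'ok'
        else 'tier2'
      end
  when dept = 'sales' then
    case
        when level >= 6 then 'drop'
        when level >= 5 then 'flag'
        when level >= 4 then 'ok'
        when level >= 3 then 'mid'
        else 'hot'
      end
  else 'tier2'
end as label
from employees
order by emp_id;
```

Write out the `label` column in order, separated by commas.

emp_id=1: dept='legal' → outer ELSE → tier2
emp_id=2: dept='finance' → outer ELSE → tier2
emp_id=3: dept='sales' → inner[level >= 3] → mid
emp_id=4: dept='ops' → inner[salary >= 95890] → mid
emp_id=5: dept='ops' → inner[salary >= 95890] → mid
emp_id=6: dept='sales' → inner[level >= 5] → flag
emp_id=7: dept='eng' → outer ELSE → tier2
emp_id=8: dept='sales' → inner[ELSE] → hot
emp_id=9: dept='eng' → outer ELSE → tier2
emp_id=10: dept='finance' → outer ELSE → tier2
emp_id=11: dept='eng' → outer ELSE → tier2
emp_id=12: dept='eng' → outer ELSE → tier2

tier2, tier2, mid, mid, mid, flag, tier2, hot, tier2, tier2, tier2, tier2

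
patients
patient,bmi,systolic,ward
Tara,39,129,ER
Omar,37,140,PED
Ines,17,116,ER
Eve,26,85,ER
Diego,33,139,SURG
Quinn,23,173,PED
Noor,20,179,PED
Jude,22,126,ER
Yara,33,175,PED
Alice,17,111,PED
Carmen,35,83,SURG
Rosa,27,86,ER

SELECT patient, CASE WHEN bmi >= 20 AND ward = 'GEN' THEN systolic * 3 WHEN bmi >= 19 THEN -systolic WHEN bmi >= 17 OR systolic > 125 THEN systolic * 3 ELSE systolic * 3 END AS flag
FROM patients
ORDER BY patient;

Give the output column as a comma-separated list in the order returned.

333, -83, -139, -85, 348, -126, -179, -140, -173, -86, -129, -175

patient=Alice: bmi >= 17 OR systolic > 125 → 333
patient=Carmen: bmi >= 19 → -83
patient=Diego: bmi >= 19 → -139
patient=Eve: bmi >= 19 → -85
patient=Ines: bmi >= 17 OR systolic > 125 → 348
patient=Jude: bmi >= 19 → -126
patient=Noor: bmi >= 19 → -179
patient=Omar: bmi >= 19 → -140
patient=Quinn: bmi >= 19 → -173
patient=Rosa: bmi >= 19 → -86
patient=Tara: bmi >= 19 → -129
patient=Yara: bmi >= 19 → -175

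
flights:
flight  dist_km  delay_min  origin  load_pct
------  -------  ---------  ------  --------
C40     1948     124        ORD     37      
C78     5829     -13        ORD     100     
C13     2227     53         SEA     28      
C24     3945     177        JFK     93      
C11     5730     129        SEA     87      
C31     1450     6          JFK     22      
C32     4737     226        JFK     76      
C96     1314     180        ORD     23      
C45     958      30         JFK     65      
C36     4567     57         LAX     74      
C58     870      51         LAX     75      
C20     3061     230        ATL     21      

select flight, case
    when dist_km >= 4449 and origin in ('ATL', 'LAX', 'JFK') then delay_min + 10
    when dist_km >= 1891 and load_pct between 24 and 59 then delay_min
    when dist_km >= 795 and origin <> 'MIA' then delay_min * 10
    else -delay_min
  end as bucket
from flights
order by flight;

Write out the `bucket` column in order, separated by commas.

flight=C11: dist_km >= 795 and origin <> 'MIA' → 1290
flight=C13: dist_km >= 1891 and load_pct between 24 and 59 → 53
flight=C20: dist_km >= 795 and origin <> 'MIA' → 2300
flight=C24: dist_km >= 795 and origin <> 'MIA' → 1770
flight=C31: dist_km >= 795 and origin <> 'MIA' → 60
flight=C32: dist_km >= 4449 and origin in ('ATL', 'LAX', 'JFK') → 236
flight=C36: dist_km >= 4449 and origin in ('ATL', 'LAX', 'JFK') → 67
flight=C40: dist_km >= 1891 and load_pct between 24 and 59 → 124
flight=C45: dist_km >= 795 and origin <> 'MIA' → 300
flight=C58: dist_km >= 795 and origin <> 'MIA' → 510
flight=C78: dist_km >= 795 and origin <> 'MIA' → -130
flight=C96: dist_km >= 795 and origin <> 'MIA' → 1800

1290, 53, 2300, 1770, 60, 236, 67, 124, 300, 510, -130, 1800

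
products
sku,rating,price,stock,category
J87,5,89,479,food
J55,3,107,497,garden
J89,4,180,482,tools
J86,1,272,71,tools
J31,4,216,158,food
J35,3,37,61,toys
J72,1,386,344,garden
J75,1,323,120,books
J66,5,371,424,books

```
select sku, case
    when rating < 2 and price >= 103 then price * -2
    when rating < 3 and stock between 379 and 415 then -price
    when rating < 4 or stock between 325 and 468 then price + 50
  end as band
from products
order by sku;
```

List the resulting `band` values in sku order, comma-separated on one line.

sku=J31: (no match → NULL) → NULL
sku=J35: rating < 4 or stock between 325 and 468 → 87
sku=J55: rating < 4 or stock between 325 and 468 → 157
sku=J66: rating < 4 or stock between 325 and 468 → 421
sku=J72: rating < 2 and price >= 103 → -772
sku=J75: rating < 2 and price >= 103 → -646
sku=J86: rating < 2 and price >= 103 → -544
sku=J87: (no match → NULL) → NULL
sku=J89: (no match → NULL) → NULL

NULL, 87, 157, 421, -772, -646, -544, NULL, NULL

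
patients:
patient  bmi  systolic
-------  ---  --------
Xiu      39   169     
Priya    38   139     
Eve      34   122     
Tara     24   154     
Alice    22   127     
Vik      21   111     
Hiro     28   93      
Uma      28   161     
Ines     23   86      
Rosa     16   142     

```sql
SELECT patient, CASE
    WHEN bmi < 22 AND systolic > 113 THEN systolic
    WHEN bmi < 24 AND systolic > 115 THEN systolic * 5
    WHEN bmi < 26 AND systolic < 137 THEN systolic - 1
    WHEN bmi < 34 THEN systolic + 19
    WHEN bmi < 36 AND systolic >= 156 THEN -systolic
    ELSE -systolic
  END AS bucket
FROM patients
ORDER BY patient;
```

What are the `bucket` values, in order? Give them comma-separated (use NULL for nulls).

patient=Alice: bmi < 24 AND systolic > 115 → 635
patient=Eve: ELSE → -122
patient=Hiro: bmi < 34 → 112
patient=Ines: bmi < 26 AND systolic < 137 → 85
patient=Priya: ELSE → -139
patient=Rosa: bmi < 22 AND systolic > 113 → 142
patient=Tara: bmi < 34 → 173
patient=Uma: bmi < 34 → 180
patient=Vik: bmi < 26 AND systolic < 137 → 110
patient=Xiu: ELSE → -169

635, -122, 112, 85, -139, 142, 173, 180, 110, -169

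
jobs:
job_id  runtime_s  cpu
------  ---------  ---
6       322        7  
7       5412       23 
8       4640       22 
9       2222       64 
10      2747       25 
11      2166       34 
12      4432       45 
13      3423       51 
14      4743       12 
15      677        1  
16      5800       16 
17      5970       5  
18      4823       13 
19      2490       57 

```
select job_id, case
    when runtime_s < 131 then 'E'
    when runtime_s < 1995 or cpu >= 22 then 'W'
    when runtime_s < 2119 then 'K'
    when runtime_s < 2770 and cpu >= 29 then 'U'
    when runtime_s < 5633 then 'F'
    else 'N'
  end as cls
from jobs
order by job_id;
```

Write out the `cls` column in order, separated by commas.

job_id=6: runtime_s < 1995 or cpu >= 22 → W
job_id=7: runtime_s < 1995 or cpu >= 22 → W
job_id=8: runtime_s < 1995 or cpu >= 22 → W
job_id=9: runtime_s < 1995 or cpu >= 22 → W
job_id=10: runtime_s < 1995 or cpu >= 22 → W
job_id=11: runtime_s < 1995 or cpu >= 22 → W
job_id=12: runtime_s < 1995 or cpu >= 22 → W
job_id=13: runtime_s < 1995 or cpu >= 22 → W
job_id=14: runtime_s < 5633 → F
job_id=15: runtime_s < 1995 or cpu >= 22 → W
job_id=16: ELSE → N
job_id=17: ELSE → N
job_id=18: runtime_s < 5633 → F
job_id=19: runtime_s < 1995 or cpu >= 22 → W

W, W, W, W, W, W, W, W, F, W, N, N, F, W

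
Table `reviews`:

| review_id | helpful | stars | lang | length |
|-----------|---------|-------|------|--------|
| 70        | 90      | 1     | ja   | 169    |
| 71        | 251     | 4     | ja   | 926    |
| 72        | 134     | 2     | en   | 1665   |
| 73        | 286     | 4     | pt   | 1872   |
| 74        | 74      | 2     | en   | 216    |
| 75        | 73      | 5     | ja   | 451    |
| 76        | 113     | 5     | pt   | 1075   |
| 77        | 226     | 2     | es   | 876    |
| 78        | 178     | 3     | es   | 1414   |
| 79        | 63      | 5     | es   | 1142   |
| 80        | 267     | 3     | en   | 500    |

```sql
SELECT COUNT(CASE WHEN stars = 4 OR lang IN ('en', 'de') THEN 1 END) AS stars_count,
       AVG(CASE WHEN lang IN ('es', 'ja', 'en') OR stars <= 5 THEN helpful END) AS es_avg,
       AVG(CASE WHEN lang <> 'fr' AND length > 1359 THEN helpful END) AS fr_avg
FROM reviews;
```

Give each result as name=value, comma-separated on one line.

stars_count=5, es_avg=159.5454545455, fr_avg=199.3333333333

[stars_count: stars = 4 OR lang IN ('en', 'de')]
review_id=70: ✗
review_id=71: ✓ → 1
review_id=72: ✓ → 1
review_id=73: ✓ → 1
review_id=74: ✓ → 1
review_id=75: ✗
review_id=76: ✗
review_id=77: ✗
review_id=78: ✗
review_id=79: ✗
review_id=80: ✓ → 1
stars_count = COUNT(1, 1, 1, 1, 1) = 5
—
[es_avg: lang IN ('es', 'ja', 'en') OR stars <= 5]
review_id=70: ✓ → 90
review_id=71: ✓ → 251
review_id=72: ✓ → 134
review_id=73: ✓ → 286
review_id=74: ✓ → 74
review_id=75: ✓ → 73
review_id=76: ✓ → 113
review_id=77: ✓ → 226
review_id=78: ✓ → 178
review_id=79: ✓ → 63
review_id=80: ✓ → 267
es_avg = (90 + 251 + 134 + 286 + 74 + 73 + 113 + 226 + 178 + 63 + 267) / 11 = 159.5454545455
—
[fr_avg: lang <> 'fr' AND length > 1359]
review_id=70: ✗
review_id=71: ✗
review_id=72: ✓ → 134
review_id=73: ✓ → 286
review_id=74: ✗
review_id=75: ✗
review_id=76: ✗
review_id=77: ✗
review_id=78: ✓ → 178
review_id=79: ✗
review_id=80: ✗
fr_avg = (134 + 286 + 178) / 3 = 199.3333333333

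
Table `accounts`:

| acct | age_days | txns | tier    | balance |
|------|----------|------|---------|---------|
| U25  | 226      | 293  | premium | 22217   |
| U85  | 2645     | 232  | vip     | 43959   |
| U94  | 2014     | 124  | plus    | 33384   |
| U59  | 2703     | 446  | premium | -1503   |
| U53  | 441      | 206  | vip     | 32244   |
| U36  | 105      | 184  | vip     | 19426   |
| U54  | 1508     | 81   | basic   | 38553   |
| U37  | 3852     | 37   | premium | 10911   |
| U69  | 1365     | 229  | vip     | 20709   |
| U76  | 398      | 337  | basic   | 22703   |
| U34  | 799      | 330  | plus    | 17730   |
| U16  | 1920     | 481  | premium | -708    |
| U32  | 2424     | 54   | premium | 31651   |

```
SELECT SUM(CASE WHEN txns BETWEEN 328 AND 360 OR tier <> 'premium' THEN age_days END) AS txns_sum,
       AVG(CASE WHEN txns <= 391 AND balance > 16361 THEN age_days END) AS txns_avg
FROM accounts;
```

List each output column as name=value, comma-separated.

txns_sum=9275, txns_avg=1192.5

[txns_sum: txns BETWEEN 328 AND 360 OR tier <> 'premium']
acct=U25: ✗
acct=U85: ✓ → 2645
acct=U94: ✓ → 2014
acct=U59: ✗
acct=U53: ✓ → 441
acct=U36: ✓ → 105
acct=U54: ✓ → 1508
acct=U37: ✗
acct=U69: ✓ → 1365
acct=U76: ✓ → 398
acct=U34: ✓ → 799
acct=U16: ✗
acct=U32: ✗
txns_sum = 2645 + 2014 + 441 + 105 + 1508 + 1365 + 398 + 799 = 9275
—
[txns_avg: txns <= 391 AND balance > 16361]
acct=U25: ✓ → 226
acct=U85: ✓ → 2645
acct=U94: ✓ → 2014
acct=U59: ✗
acct=U53: ✓ → 441
acct=U36: ✓ → 105
acct=U54: ✓ → 1508
acct=U37: ✗
acct=U69: ✓ → 1365
acct=U76: ✓ → 398
acct=U34: ✓ → 799
acct=U16: ✗
acct=U32: ✓ → 2424
txns_avg = (226 + 2645 + 2014 + 441 + 105 + 1508 + 1365 + 398 + 799 + 2424) / 10 = 1192.5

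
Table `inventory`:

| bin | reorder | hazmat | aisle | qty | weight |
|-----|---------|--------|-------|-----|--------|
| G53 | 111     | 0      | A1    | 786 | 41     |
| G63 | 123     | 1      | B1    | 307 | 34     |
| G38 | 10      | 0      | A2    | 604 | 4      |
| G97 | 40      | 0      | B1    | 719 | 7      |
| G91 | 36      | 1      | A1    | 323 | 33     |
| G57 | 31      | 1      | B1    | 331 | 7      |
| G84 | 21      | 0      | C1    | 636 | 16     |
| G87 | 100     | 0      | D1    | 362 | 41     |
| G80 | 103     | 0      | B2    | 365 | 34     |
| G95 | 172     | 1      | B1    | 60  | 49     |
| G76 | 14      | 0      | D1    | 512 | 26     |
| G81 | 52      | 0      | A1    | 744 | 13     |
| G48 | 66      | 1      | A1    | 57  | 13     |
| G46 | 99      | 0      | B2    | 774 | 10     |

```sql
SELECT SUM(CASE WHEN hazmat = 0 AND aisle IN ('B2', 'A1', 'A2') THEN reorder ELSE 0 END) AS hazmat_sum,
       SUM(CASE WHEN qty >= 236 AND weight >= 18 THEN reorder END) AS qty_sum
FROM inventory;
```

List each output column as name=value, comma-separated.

hazmat_sum=375, qty_sum=487

[hazmat_sum: hazmat = 0 AND aisle IN ('B2', 'A1', 'A2')]
bin=G53: ✓ → 111
bin=G63: ✗
bin=G38: ✓ → 10
bin=G97: ✗
bin=G91: ✗
bin=G57: ✗
bin=G84: ✗
bin=G87: ✗
bin=G80: ✓ → 103
bin=G95: ✗
bin=G76: ✗
bin=G81: ✓ → 52
bin=G48: ✗
bin=G46: ✓ → 99
hazmat_sum = 111 + 10 + 103 + 52 + 99 = 375
—
[qty_sum: qty >= 236 AND weight >= 18]
bin=G53: ✓ → 111
bin=G63: ✓ → 123
bin=G38: ✗
bin=G97: ✗
bin=G91: ✓ → 36
bin=G57: ✗
bin=G84: ✗
bin=G87: ✓ → 100
bin=G80: ✓ → 103
bin=G95: ✗
bin=G76: ✓ → 14
bin=G81: ✗
bin=G48: ✗
bin=G46: ✗
qty_sum = 111 + 123 + 36 + 100 + 103 + 14 = 487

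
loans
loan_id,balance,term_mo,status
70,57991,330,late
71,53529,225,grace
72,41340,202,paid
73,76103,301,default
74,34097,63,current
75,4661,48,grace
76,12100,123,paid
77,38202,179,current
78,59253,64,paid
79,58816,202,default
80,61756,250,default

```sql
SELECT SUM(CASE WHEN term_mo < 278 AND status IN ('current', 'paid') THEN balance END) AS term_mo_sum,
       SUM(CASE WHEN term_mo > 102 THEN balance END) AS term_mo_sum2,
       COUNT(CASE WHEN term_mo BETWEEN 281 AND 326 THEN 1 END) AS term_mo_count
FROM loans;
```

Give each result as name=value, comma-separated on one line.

[term_mo_sum: term_mo < 278 AND status IN ('current', 'paid')]
loan_id=70: ✗
loan_id=71: ✗
loan_id=72: ✓ → 41340
loan_id=73: ✗
loan_id=74: ✓ → 34097
loan_id=75: ✗
loan_id=76: ✓ → 12100
loan_id=77: ✓ → 38202
loan_id=78: ✓ → 59253
loan_id=79: ✗
loan_id=80: ✗
term_mo_sum = 41340 + 34097 + 12100 + 38202 + 59253 = 184992
—
[term_mo_sum2: term_mo > 102]
loan_id=70: ✓ → 57991
loan_id=71: ✓ → 53529
loan_id=72: ✓ → 41340
loan_id=73: ✓ → 76103
loan_id=74: ✗
loan_id=75: ✗
loan_id=76: ✓ → 12100
loan_id=77: ✓ → 38202
loan_id=78: ✗
loan_id=79: ✓ → 58816
loan_id=80: ✓ → 61756
term_mo_sum2 = 57991 + 53529 + 41340 + 76103 + 12100 + 38202 + 58816 + 61756 = 399837
—
[term_mo_count: term_mo BETWEEN 281 AND 326]
loan_id=70: ✗
loan_id=71: ✗
loan_id=72: ✗
loan_id=73: ✓ → 1
loan_id=74: ✗
loan_id=75: ✗
loan_id=76: ✗
loan_id=77: ✗
loan_id=78: ✗
loan_id=79: ✗
loan_id=80: ✗
term_mo_count = COUNT(1) = 1

term_mo_sum=184992, term_mo_sum2=399837, term_mo_count=1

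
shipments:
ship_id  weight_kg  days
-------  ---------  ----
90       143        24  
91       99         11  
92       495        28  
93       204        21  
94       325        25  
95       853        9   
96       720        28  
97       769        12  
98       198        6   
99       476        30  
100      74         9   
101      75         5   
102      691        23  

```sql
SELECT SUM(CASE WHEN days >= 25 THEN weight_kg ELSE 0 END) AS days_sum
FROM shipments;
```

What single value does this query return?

ship_id=90: ✗
ship_id=91: ✗
ship_id=92: ✓ → 495
ship_id=93: ✗
ship_id=94: ✓ → 325
ship_id=95: ✗
ship_id=96: ✓ → 720
ship_id=97: ✗
ship_id=98: ✗
ship_id=99: ✓ → 476
ship_id=100: ✗
ship_id=101: ✗
ship_id=102: ✗
days_sum = 495 + 325 + 720 + 476 = 2016

2016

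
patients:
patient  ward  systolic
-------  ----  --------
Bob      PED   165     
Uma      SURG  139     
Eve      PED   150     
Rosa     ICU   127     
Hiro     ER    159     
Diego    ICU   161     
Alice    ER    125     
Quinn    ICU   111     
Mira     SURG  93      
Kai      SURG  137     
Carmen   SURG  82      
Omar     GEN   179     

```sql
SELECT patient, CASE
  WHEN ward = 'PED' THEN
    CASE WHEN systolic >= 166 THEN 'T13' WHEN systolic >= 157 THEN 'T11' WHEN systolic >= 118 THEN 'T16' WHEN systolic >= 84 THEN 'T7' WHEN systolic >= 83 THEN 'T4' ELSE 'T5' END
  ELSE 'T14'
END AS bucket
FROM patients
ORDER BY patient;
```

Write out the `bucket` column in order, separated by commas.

patient=Alice: ward='ER' → outer ELSE → T14
patient=Bob: ward='PED' → inner[systolic >= 157] → T11
patient=Carmen: ward='SURG' → outer ELSE → T14
patient=Diego: ward='ICU' → outer ELSE → T14
patient=Eve: ward='PED' → inner[systolic >= 118] → T16
patient=Hiro: ward='ER' → outer ELSE → T14
patient=Kai: ward='SURG' → outer ELSE → T14
patient=Mira: ward='SURG' → outer ELSE → T14
patient=Omar: ward='GEN' → outer ELSE → T14
patient=Quinn: ward='ICU' → outer ELSE → T14
patient=Rosa: ward='ICU' → outer ELSE → T14
patient=Uma: ward='SURG' → outer ELSE → T14

T14, T11, T14, T14, T16, T14, T14, T14, T14, T14, T14, T14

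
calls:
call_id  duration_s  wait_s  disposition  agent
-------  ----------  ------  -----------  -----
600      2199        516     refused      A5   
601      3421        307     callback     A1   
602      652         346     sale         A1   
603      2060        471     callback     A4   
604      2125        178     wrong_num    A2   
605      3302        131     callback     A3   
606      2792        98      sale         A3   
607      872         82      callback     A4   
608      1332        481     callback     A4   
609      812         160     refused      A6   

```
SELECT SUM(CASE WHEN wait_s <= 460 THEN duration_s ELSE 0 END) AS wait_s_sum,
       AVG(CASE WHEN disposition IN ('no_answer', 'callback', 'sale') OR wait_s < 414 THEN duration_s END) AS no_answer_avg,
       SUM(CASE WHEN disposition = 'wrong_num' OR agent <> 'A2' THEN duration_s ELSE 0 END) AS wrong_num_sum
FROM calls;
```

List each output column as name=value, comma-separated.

[wait_s_sum: wait_s <= 460]
call_id=600: ✗
call_id=601: ✓ → 3421
call_id=602: ✓ → 652
call_id=603: ✗
call_id=604: ✓ → 2125
call_id=605: ✓ → 3302
call_id=606: ✓ → 2792
call_id=607: ✓ → 872
call_id=608: ✗
call_id=609: ✓ → 812
wait_s_sum = 3421 + 652 + 2125 + 3302 + 2792 + 872 + 812 = 13976
—
[no_answer_avg: disposition IN ('no_answer', 'callback', 'sale') OR wait_s < 414]
call_id=600: ✗
call_id=601: ✓ → 3421
call_id=602: ✓ → 652
call_id=603: ✓ → 2060
call_id=604: ✓ → 2125
call_id=605: ✓ → 3302
call_id=606: ✓ → 2792
call_id=607: ✓ → 872
call_id=608: ✓ → 1332
call_id=609: ✓ → 812
no_answer_avg = (3421 + 652 + 2060 + 2125 + 3302 + 2792 + 872 + 1332 + 812) / 9 = 1929.7777777778
—
[wrong_num_sum: disposition = 'wrong_num' OR agent <> 'A2']
call_id=600: ✓ → 2199
call_id=601: ✓ → 3421
call_id=602: ✓ → 652
call_id=603: ✓ → 2060
call_id=604: ✓ → 2125
call_id=605: ✓ → 3302
call_id=606: ✓ → 2792
call_id=607: ✓ → 872
call_id=608: ✓ → 1332
call_id=609: ✓ → 812
wrong_num_sum = 2199 + 3421 + 652 + 2060 + 2125 + 3302 + 2792 + 872 + 1332 + 812 = 19567

wait_s_sum=13976, no_answer_avg=1929.7777777778, wrong_num_sum=19567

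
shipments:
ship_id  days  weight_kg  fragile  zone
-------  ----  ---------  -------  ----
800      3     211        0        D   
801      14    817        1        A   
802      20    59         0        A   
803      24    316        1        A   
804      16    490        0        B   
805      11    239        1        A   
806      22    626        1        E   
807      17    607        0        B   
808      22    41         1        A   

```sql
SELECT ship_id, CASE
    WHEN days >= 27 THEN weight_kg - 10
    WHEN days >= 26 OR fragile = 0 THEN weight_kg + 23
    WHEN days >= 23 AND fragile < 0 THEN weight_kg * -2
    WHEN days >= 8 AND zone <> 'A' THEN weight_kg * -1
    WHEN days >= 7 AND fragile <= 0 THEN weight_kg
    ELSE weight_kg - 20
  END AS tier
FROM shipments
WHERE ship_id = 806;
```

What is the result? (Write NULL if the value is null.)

ship_id = 806: days=22, weight_kg=626, fragile=1, zone=E.
days >= 27 → false
days >= 26 OR fragile = 0 → false
days >= 23 AND fragile < 0 → false
days >= 8 AND zone <> 'A' → true → -626

-626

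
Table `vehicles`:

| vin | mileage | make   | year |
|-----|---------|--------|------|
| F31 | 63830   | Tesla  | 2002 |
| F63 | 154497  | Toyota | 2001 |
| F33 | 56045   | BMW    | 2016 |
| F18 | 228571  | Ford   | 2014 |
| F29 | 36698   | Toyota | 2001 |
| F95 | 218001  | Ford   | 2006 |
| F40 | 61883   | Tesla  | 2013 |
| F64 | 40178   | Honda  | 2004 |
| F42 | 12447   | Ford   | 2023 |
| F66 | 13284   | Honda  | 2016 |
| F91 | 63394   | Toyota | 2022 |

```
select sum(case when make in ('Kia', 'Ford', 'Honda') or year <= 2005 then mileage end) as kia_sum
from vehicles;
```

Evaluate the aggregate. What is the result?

767506

vin=F31: ✓ → 63830
vin=F63: ✓ → 154497
vin=F33: ✗
vin=F18: ✓ → 228571
vin=F29: ✓ → 36698
vin=F95: ✓ → 218001
vin=F40: ✗
vin=F64: ✓ → 40178
vin=F42: ✓ → 12447
vin=F66: ✓ → 13284
vin=F91: ✗
kia_sum = 63830 + 154497 + 228571 + 36698 + 218001 + 40178 + 12447 + 13284 = 767506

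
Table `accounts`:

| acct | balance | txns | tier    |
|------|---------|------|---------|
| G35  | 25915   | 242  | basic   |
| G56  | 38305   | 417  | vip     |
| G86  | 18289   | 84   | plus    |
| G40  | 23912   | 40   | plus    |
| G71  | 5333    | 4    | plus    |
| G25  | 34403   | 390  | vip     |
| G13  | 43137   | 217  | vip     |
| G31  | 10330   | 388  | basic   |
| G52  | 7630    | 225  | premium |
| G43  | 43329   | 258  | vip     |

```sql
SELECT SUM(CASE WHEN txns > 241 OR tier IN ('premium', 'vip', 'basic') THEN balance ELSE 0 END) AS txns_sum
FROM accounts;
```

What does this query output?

203049

acct=G35: ✓ → 25915
acct=G56: ✓ → 38305
acct=G86: ✗
acct=G40: ✗
acct=G71: ✗
acct=G25: ✓ → 34403
acct=G13: ✓ → 43137
acct=G31: ✓ → 10330
acct=G52: ✓ → 7630
acct=G43: ✓ → 43329
txns_sum = 25915 + 38305 + 34403 + 43137 + 10330 + 7630 + 43329 = 203049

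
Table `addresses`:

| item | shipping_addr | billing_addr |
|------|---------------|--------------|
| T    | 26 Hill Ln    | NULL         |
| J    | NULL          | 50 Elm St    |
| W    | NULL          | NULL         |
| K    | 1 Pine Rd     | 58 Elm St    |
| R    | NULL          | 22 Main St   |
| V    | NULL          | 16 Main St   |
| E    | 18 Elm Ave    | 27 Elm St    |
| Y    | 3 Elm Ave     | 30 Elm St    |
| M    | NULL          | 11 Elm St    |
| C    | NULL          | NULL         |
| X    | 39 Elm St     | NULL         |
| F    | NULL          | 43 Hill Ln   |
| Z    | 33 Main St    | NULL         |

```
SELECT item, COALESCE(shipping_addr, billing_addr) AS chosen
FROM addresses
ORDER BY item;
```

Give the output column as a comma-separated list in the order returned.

NULL, 18 Elm Ave, 43 Hill Ln, 50 Elm St, 1 Pine Rd, 11 Elm St, 22 Main St, 26 Hill Ln, 16 Main St, NULL, 39 Elm St, 3 Elm Ave, 33 Main St

item=C: shipping_addr=NULL, billing_addr=NULL (all NULL) → NULL
item=E: shipping_addr=18 Elm Ave → 18 Elm Ave
item=F: shipping_addr=NULL, billing_addr=43 Hill Ln → 43 Hill Ln
item=J: shipping_addr=NULL, billing_addr=50 Elm St → 50 Elm St
item=K: shipping_addr=1 Pine Rd → 1 Pine Rd
item=M: shipping_addr=NULL, billing_addr=11 Elm St → 11 Elm St
item=R: shipping_addr=NULL, billing_addr=22 Main St → 22 Main St
item=T: shipping_addr=26 Hill Ln → 26 Hill Ln
item=V: shipping_addr=NULL, billing_addr=16 Main St → 16 Main St
item=W: shipping_addr=NULL, billing_addr=NULL (all NULL) → NULL
item=X: shipping_addr=39 Elm St → 39 Elm St
item=Y: shipping_addr=3 Elm Ave → 3 Elm Ave
item=Z: shipping_addr=33 Main St → 33 Main St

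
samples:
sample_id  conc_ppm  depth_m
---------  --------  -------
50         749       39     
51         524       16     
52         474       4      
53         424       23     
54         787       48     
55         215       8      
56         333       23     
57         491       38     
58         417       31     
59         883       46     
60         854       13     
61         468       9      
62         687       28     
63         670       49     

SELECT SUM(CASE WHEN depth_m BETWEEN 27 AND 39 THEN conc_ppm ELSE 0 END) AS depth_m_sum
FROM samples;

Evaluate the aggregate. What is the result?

2344

sample_id=50: ✓ → 749
sample_id=51: ✗
sample_id=52: ✗
sample_id=53: ✗
sample_id=54: ✗
sample_id=55: ✗
sample_id=56: ✗
sample_id=57: ✓ → 491
sample_id=58: ✓ → 417
sample_id=59: ✗
sample_id=60: ✗
sample_id=61: ✗
sample_id=62: ✓ → 687
sample_id=63: ✗
depth_m_sum = 749 + 491 + 417 + 687 = 2344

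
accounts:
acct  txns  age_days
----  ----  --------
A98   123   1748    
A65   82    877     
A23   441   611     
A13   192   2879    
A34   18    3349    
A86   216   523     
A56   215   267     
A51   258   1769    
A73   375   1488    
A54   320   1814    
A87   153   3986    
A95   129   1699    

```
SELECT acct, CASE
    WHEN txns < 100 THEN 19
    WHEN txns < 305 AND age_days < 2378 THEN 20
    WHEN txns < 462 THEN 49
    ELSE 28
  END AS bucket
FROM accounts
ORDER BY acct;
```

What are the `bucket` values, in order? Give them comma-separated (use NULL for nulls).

49, 49, 19, 20, 49, 20, 19, 49, 20, 49, 20, 20

acct=A13: txns < 462 → 49
acct=A23: txns < 462 → 49
acct=A34: txns < 100 → 19
acct=A51: txns < 305 AND age_days < 2378 → 20
acct=A54: txns < 462 → 49
acct=A56: txns < 305 AND age_days < 2378 → 20
acct=A65: txns < 100 → 19
acct=A73: txns < 462 → 49
acct=A86: txns < 305 AND age_days < 2378 → 20
acct=A87: txns < 462 → 49
acct=A95: txns < 305 AND age_days < 2378 → 20
acct=A98: txns < 305 AND age_days < 2378 → 20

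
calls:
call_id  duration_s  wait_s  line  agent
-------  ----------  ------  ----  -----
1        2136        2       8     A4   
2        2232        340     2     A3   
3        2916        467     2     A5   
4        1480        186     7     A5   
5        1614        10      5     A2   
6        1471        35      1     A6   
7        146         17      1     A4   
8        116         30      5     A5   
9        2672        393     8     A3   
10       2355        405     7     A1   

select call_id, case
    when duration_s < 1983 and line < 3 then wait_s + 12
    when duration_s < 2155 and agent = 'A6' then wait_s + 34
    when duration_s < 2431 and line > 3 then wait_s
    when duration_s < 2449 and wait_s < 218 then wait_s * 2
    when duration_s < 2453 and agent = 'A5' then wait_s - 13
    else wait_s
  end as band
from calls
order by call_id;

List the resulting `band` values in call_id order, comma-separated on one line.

call_id=1: duration_s < 2431 and line > 3 → 2
call_id=2: ELSE → 340
call_id=3: ELSE → 467
call_id=4: duration_s < 2431 and line > 3 → 186
call_id=5: duration_s < 2431 and line > 3 → 10
call_id=6: duration_s < 1983 and line < 3 → 47
call_id=7: duration_s < 1983 and line < 3 → 29
call_id=8: duration_s < 2431 and line > 3 → 30
call_id=9: ELSE → 393
call_id=10: duration_s < 2431 and line > 3 → 405

2, 340, 467, 186, 10, 47, 29, 30, 393, 405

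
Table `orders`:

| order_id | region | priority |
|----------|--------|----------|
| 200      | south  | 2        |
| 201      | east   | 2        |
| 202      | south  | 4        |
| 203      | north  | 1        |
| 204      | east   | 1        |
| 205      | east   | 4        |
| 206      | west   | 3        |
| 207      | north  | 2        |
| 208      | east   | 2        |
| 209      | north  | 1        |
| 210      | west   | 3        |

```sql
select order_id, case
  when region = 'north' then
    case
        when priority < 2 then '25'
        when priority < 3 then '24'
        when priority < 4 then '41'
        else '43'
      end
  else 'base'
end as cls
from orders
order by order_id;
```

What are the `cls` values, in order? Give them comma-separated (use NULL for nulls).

base, base, base, 25, base, base, base, 24, base, 25, base

order_id=200: region='south' → outer ELSE → base
order_id=201: region='east' → outer ELSE → base
order_id=202: region='south' → outer ELSE → base
order_id=203: region='north' → inner[priority < 2] → 25
order_id=204: region='east' → outer ELSE → base
order_id=205: region='east' → outer ELSE → base
order_id=206: region='west' → outer ELSE → base
order_id=207: region='north' → inner[priority < 3] → 24
order_id=208: region='east' → outer ELSE → base
order_id=209: region='north' → inner[priority < 2] → 25
order_id=210: region='west' → outer ELSE → base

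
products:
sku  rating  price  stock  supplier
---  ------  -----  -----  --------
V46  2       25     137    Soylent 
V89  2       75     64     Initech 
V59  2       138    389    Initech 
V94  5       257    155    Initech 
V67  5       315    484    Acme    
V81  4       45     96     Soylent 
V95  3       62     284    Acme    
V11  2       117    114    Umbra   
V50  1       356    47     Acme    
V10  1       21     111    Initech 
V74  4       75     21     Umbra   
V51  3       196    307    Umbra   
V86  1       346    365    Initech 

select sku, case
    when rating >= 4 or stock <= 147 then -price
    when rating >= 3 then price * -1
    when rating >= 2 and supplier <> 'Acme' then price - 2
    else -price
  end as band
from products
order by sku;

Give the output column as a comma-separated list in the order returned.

sku=V10: rating >= 4 or stock <= 147 → -21
sku=V11: rating >= 4 or stock <= 147 → -117
sku=V46: rating >= 4 or stock <= 147 → -25
sku=V50: rating >= 4 or stock <= 147 → -356
sku=V51: rating >= 3 → -196
sku=V59: rating >= 2 and supplier <> 'Acme' → 136
sku=V67: rating >= 4 or stock <= 147 → -315
sku=V74: rating >= 4 or stock <= 147 → -75
sku=V81: rating >= 4 or stock <= 147 → -45
sku=V86: ELSE → -346
sku=V89: rating >= 4 or stock <= 147 → -75
sku=V94: rating >= 4 or stock <= 147 → -257
sku=V95: rating >= 3 → -62

-21, -117, -25, -356, -196, 136, -315, -75, -45, -346, -75, -257, -62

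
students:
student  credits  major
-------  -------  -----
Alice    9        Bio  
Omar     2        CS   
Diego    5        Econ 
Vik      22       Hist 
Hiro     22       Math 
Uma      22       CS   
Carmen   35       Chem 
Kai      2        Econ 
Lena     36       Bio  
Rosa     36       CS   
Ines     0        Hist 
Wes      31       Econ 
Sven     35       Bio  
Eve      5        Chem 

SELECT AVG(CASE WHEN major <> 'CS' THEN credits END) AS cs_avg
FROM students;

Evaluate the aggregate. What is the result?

18.3636363636

student=Alice: ✓ → 9
student=Omar: ✗
student=Diego: ✓ → 5
student=Vik: ✓ → 22
student=Hiro: ✓ → 22
student=Uma: ✗
student=Carmen: ✓ → 35
student=Kai: ✓ → 2
student=Lena: ✓ → 36
student=Rosa: ✗
student=Ines: ✓ → 0
student=Wes: ✓ → 31
student=Sven: ✓ → 35
student=Eve: ✓ → 5
cs_avg = (9 + 5 + 22 + 22 + 35 + 2 + 36 + 0 + 31 + 35 + 5) / 11 = 18.3636363636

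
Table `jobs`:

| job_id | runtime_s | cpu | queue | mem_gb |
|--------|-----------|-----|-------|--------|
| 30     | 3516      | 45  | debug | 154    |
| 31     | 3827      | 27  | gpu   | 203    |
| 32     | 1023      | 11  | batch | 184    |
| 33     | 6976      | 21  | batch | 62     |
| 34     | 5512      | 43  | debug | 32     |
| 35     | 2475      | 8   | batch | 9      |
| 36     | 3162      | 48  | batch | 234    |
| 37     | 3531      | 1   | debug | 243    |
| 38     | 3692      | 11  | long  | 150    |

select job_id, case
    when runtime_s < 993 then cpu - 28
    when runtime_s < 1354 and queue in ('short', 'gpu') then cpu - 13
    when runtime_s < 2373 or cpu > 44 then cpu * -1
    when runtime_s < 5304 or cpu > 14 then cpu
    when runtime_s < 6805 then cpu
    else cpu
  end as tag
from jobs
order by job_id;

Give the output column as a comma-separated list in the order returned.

job_id=30: runtime_s < 2373 or cpu > 44 → -45
job_id=31: runtime_s < 5304 or cpu > 14 → 27
job_id=32: runtime_s < 2373 or cpu > 44 → -11
job_id=33: runtime_s < 5304 or cpu > 14 → 21
job_id=34: runtime_s < 5304 or cpu > 14 → 43
job_id=35: runtime_s < 5304 or cpu > 14 → 8
job_id=36: runtime_s < 2373 or cpu > 44 → -48
job_id=37: runtime_s < 5304 or cpu > 14 → 1
job_id=38: runtime_s < 5304 or cpu > 14 → 11

-45, 27, -11, 21, 43, 8, -48, 1, 11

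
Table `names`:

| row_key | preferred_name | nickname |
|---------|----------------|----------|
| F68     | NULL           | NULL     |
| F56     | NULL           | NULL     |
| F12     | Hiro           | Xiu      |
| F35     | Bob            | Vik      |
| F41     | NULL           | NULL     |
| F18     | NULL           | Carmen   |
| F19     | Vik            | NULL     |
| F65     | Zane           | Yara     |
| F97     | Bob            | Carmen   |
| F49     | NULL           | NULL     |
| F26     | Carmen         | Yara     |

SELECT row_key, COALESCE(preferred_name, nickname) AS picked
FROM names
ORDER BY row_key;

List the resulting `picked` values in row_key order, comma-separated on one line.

Hiro, Carmen, Vik, Carmen, Bob, NULL, NULL, NULL, Zane, NULL, Bob

row_key=F12: preferred_name=Hiro → Hiro
row_key=F18: preferred_name=NULL, nickname=Carmen → Carmen
row_key=F19: preferred_name=Vik → Vik
row_key=F26: preferred_name=Carmen → Carmen
row_key=F35: preferred_name=Bob → Bob
row_key=F41: preferred_name=NULL, nickname=NULL (all NULL) → NULL
row_key=F49: preferred_name=NULL, nickname=NULL (all NULL) → NULL
row_key=F56: preferred_name=NULL, nickname=NULL (all NULL) → NULL
row_key=F65: preferred_name=Zane → Zane
row_key=F68: preferred_name=NULL, nickname=NULL (all NULL) → NULL
row_key=F97: preferred_name=Bob → Bob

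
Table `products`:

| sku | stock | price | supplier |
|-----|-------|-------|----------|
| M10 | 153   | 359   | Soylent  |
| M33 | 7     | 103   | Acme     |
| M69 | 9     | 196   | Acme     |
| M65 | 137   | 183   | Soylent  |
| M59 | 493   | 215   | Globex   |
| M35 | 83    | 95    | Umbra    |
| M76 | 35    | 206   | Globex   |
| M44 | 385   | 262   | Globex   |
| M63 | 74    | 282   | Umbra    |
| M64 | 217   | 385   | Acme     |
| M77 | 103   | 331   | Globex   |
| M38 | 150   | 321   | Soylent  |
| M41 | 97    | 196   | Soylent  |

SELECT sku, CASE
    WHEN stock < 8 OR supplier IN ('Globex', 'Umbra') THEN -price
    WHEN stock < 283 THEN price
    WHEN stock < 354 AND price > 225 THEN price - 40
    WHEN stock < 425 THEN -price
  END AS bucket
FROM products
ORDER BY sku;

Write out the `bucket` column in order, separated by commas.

359, -103, -95, 321, 196, -262, -215, -282, 385, 183, 196, -206, -331

sku=M10: stock < 283 → 359
sku=M33: stock < 8 OR supplier IN ('Globex', 'Umbra') → -103
sku=M35: stock < 8 OR supplier IN ('Globex', 'Umbra') → -95
sku=M38: stock < 283 → 321
sku=M41: stock < 283 → 196
sku=M44: stock < 8 OR supplier IN ('Globex', 'Umbra') → -262
sku=M59: stock < 8 OR supplier IN ('Globex', 'Umbra') → -215
sku=M63: stock < 8 OR supplier IN ('Globex', 'Umbra') → -282
sku=M64: stock < 283 → 385
sku=M65: stock < 283 → 183
sku=M69: stock < 283 → 196
sku=M76: stock < 8 OR supplier IN ('Globex', 'Umbra') → -206
sku=M77: stock < 8 OR supplier IN ('Globex', 'Umbra') → -331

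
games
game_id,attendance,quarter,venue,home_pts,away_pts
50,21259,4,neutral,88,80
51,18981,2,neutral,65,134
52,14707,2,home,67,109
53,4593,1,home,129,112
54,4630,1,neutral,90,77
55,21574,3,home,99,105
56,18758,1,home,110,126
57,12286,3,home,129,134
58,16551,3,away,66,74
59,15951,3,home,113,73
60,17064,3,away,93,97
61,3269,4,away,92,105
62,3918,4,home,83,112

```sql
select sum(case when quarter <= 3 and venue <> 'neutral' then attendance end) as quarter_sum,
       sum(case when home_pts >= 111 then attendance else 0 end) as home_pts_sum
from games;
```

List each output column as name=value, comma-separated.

[quarter_sum: quarter <= 3 and venue <> 'neutral']
game_id=50: ✗
game_id=51: ✗
game_id=52: ✓ → 14707
game_id=53: ✓ → 4593
game_id=54: ✗
game_id=55: ✓ → 21574
game_id=56: ✓ → 18758
game_id=57: ✓ → 12286
game_id=58: ✓ → 16551
game_id=59: ✓ → 15951
game_id=60: ✓ → 17064
game_id=61: ✗
game_id=62: ✗
quarter_sum = 14707 + 4593 + 21574 + 18758 + 12286 + 16551 + 15951 + 17064 = 121484
—
[home_pts_sum: home_pts >= 111]
game_id=50: ✗
game_id=51: ✗
game_id=52: ✗
game_id=53: ✓ → 4593
game_id=54: ✗
game_id=55: ✗
game_id=56: ✗
game_id=57: ✓ → 12286
game_id=58: ✗
game_id=59: ✓ → 15951
game_id=60: ✗
game_id=61: ✗
game_id=62: ✗
home_pts_sum = 4593 + 12286 + 15951 = 32830

quarter_sum=121484, home_pts_sum=32830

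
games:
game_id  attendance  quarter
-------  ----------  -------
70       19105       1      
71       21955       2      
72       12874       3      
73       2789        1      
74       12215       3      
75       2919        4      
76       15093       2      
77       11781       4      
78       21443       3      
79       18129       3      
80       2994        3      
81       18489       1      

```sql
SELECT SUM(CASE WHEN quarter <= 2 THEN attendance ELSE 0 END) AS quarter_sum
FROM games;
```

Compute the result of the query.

game_id=70: ✓ → 19105
game_id=71: ✓ → 21955
game_id=72: ✗
game_id=73: ✓ → 2789
game_id=74: ✗
game_id=75: ✗
game_id=76: ✓ → 15093
game_id=77: ✗
game_id=78: ✗
game_id=79: ✗
game_id=80: ✗
game_id=81: ✓ → 18489
quarter_sum = 19105 + 21955 + 2789 + 15093 + 18489 = 77431

77431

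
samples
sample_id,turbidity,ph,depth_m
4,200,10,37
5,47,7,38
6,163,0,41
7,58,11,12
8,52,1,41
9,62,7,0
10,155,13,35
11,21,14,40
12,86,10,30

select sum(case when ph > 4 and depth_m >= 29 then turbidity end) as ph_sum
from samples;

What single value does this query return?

509

sample_id=4: ✓ → 200
sample_id=5: ✓ → 47
sample_id=6: ✗
sample_id=7: ✗
sample_id=8: ✗
sample_id=9: ✗
sample_id=10: ✓ → 155
sample_id=11: ✓ → 21
sample_id=12: ✓ → 86
ph_sum = 200 + 47 + 155 + 21 + 86 = 509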